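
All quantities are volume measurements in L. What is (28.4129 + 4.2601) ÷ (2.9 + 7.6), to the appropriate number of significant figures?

28.4129 + 4.2601 = 32.6730, limited to 4 d.p. → 6 s.f.; 2.9 + 7.6 = 10.5, limited to 1 d.p. → 3 s.f.
Carrying full precision, 32.6730 ÷ 10.5 = 3.11171428571…; keep min(6, 3) = 3 s.f.
Rounded to 3 significant figures: 3.11.

3.11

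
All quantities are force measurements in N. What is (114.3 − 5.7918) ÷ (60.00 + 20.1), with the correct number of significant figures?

1.35

114.3 − 5.7918 = 108.5082, limited to 1 d.p. → 4 s.f.; 60.00 + 20.1 = 80.10, limited to 1 d.p. → 3 s.f.
Carrying full precision, 108.5082 ÷ 80.10 = 1.35465917603…; keep min(4, 3) = 3 s.f.
Rounded to 3 significant figures: 1.35.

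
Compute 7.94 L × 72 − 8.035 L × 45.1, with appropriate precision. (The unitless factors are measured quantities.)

2.1 × 10^2 L

7.94 × 72 = 571.68 → 5.7 × 10^2 L (2 s.f., last digit at the 10^1 place).
8.035 × 45.1 = 362.3785 → 362 L (3 s.f., last digit at the 10^0 place).
Difference: 209.3015 L; keep the coarser place, 10^1.
Result: 2.1 × 10^2 L.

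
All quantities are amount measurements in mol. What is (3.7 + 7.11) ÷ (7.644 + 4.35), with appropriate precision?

0.901

3.7 + 7.11 = 10.81, limited to 1 d.p. → 3 s.f.; 7.644 + 4.35 = 11.994, limited to 2 d.p. → 4 s.f.
Carrying full precision, 10.81 ÷ 11.994 = 0.901283975321…; keep min(3, 4) = 3 s.f.
Rounded to 3 significant figures: 0.901.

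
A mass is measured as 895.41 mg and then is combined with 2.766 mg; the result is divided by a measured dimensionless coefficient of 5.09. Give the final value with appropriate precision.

176 mg

895.41 mg + 2.766 mg = 898.176 mg; the sum is limited to 2 decimal places (5 s.f.).
Carrying full precision, 898.176 ÷ 5.09 = 176.458939096… mg; 5.09 has 3 s.f., so the result keeps min(5, 3) = 3 s.f.
Rounded to 3 significant figures: 176 mg.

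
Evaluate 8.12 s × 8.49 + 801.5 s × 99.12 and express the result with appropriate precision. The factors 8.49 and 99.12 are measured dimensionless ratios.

7.951 × 10⁴ s

8.12 × 8.49 = 68.9388 → 68.9 s (3 s.f., last digit at the 10^-1 place).
801.5 × 99.12 = 79444.68 → 7.944 × 10⁴ s (4 s.f., last digit at the 10^1 place).
Sum: 79513.6188 s; keep the coarser place, 10^1.
Result: 7.951 × 10⁴ s.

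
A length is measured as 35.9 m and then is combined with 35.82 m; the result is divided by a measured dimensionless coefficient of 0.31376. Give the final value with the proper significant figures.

229 m

35.9 m + 35.82 m = 71.72 m; the sum is limited to 1 decimal place (3 s.f.).
Carrying full precision, 71.72 ÷ 0.31376 = 228.582355941… m; 0.31376 has 5 s.f., so the result keeps min(3, 5) = 3 s.f.
Rounded to 3 significant figures: 229 m.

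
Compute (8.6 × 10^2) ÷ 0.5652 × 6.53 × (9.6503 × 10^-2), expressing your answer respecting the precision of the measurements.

(8.6 × 10^2) ÷ 0.5652 × 6.53 × (9.6503 × 10^-2) = 958.849163836…
Multiplication/division keeps the fewest significant figures: 8.6 × 10^2 → 2 s.f., 0.5652 → 4 s.f., 6.53 → 3 s.f., 9.6503 × 10^-2 → 5 s.f.; limit is 2.
Rounded to 2 significant figures: 9.6 × 10^2.

9.6 × 10^2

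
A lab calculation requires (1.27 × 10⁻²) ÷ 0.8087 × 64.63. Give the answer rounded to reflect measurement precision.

(1.27 × 10⁻²) ÷ 0.8087 × 64.63 = 1.0149635217…
Multiplication/division keeps the fewest significant figures: 1.27 × 10⁻² → 3 s.f., 0.8087 → 4 s.f., 64.63 → 4 s.f.; limit is 3.
Rounded to 3 significant figures: 1.01.

1.01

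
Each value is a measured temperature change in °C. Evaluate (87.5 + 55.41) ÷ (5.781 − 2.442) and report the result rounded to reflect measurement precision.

42.80

87.5 + 55.41 = 142.91, limited to 1 d.p. → 4 s.f.; 5.781 − 2.442 = 3.339, limited to 3 d.p. → 4 s.f.
Carrying full precision, 142.91 ÷ 3.339 = 42.8002395927…; keep min(4, 4) = 4 s.f.
Rounded to 4 significant figures: 42.80.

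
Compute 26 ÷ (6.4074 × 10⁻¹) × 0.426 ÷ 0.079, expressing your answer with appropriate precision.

2.2 × 10²

26 ÷ (6.4074 × 10⁻¹) × 0.426 ÷ 0.079 = 218.813452642…
Multiplication/division keeps the fewest significant figures: 26 → 2 s.f., 6.4074 × 10⁻¹ → 5 s.f., 0.426 → 3 s.f., 0.079 → 2 s.f.; limit is 2.
Rounded to 2 significant figures: 2.2 × 10².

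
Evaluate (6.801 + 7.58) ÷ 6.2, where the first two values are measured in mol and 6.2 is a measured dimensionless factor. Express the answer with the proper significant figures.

2.3 mol

6.801 mol + 7.58 mol = 14.381 mol; the sum is limited to 2 decimal places (4 s.f.).
Carrying full precision, 14.381 ÷ 6.2 = 2.31951612903… mol; 6.2 has 2 s.f., so the result keeps min(4, 2) = 2 s.f.
Rounded to 2 significant figures: 2.3 mol.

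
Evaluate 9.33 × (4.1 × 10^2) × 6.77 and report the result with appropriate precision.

9.33 × (4.1 × 10^2) × 6.77 = 25897.281
Multiplication/division keeps the fewest significant figures: 9.33 → 3 s.f., 4.1 × 10^2 → 2 s.f., 6.77 → 3 s.f.; limit is 2.
Rounded to 2 significant figures: 2.6 × 10^4.

2.6 × 10^4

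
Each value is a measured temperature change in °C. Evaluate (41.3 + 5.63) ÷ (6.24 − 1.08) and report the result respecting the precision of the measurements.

9.09

41.3 + 5.63 = 46.93, limited to 1 d.p. → 3 s.f.; 6.24 − 1.08 = 5.16, limited to 2 d.p. → 3 s.f.
Carrying full precision, 46.93 ÷ 5.16 = 9.09496124031…; keep min(3, 3) = 3 s.f.
Rounded to 3 significant figures: 9.09.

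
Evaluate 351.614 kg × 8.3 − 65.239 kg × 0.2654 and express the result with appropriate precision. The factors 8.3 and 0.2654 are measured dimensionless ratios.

351.614 × 8.3 = 2918.3962 → 2.9 × 10³ kg (2 s.f., last digit at the 10^2 place).
65.239 × 0.2654 = 17.3144306 → 17.31 kg (4 s.f., last digit at the 10^-2 place).
Difference: 2901.0817694 kg; keep the coarser place, 10^2.
Result: 2.9 × 10³ kg.

2.9 × 10³ kg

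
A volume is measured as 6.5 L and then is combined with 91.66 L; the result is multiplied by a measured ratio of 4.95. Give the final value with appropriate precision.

6.5 L + 91.66 L = 98.16 L; the sum is limited to 1 decimal place (3 s.f.).
Carrying full precision, 98.16 × 4.95 = 485.892 L; 4.95 has 3 s.f., so the result keeps min(3, 3) = 3 s.f.
Rounded to 3 significant figures: 486 L.

486 L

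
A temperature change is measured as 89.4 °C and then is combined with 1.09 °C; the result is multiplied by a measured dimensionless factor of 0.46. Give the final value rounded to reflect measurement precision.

42 °C

89.4 °C + 1.09 °C = 90.49 °C; the sum is limited to 1 decimal place (3 s.f.).
Carrying full precision, 90.49 × 0.46 = 41.6254 °C; 0.46 has 2 s.f., so the result keeps min(3, 2) = 2 s.f.
Rounded to 2 significant figures: 42 °C.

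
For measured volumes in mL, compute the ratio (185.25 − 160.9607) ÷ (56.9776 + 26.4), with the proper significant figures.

185.25 − 160.9607 = 24.2893, limited to 2 d.p. → 4 s.f.; 56.9776 + 26.4 = 83.3776, limited to 1 d.p. → 3 s.f.
Carrying full precision, 24.2893 ÷ 83.3776 = 0.291316852488…; keep min(4, 3) = 3 s.f.
Rounded to 3 significant figures: 0.291.

0.291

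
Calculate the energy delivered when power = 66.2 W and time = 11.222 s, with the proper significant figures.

743 J

energy delivered = 66.2 W × 11.222 s = 742.8964 J.
66.2 has 3 significant figures; 11.222 has 5.
Division/multiplication keeps the fewest: 3 significant figures.
Rounded: 743 J.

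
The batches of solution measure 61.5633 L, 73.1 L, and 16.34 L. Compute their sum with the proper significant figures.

151.0 L

61.5633 L + 73.1 L + 16.34 L = 151.0033 L.
Addition/subtraction keeps the fewest decimal places: 61.5633 → 4 decimal places, 73.1 → 1 decimal place, 16.34 → 2 decimal places; limit is 1.
Rounded to 1 decimal place: 151.0 L.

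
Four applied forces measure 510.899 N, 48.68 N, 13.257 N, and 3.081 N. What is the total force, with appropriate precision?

510.899 N + 48.68 N + 13.257 N + 3.081 N = 575.917 N.
Addition/subtraction keeps the fewest decimal places: 510.899 → 3 decimal places, 48.68 → 2 decimal places, 13.257 → 3 decimal places, 3.081 → 3 decimal places; limit is 2.
Rounded to 2 decimal places: 575.92 N.

575.92 N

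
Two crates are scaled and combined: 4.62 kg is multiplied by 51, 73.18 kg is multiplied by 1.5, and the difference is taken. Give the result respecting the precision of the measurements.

1.3 × 10² kg

4.62 × 51 = 235.62 → 2.4 × 10² kg (2 s.f., last digit at the 10^1 place).
73.18 × 1.5 = 109.77 → 1.1 × 10² kg (2 s.f., last digit at the 10^1 place).
Difference: 125.85 kg; keep the coarser place, 10^1.
Result: 1.3 × 10² kg.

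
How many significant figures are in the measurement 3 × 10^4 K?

1

3 × 10^4: in scientific notation every digit of the coefficient is significant.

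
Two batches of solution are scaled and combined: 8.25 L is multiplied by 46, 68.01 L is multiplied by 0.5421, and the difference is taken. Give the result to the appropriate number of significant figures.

3.4 × 10^2 L

8.25 × 46 = 379.5 → 3.8 × 10^2 L (2 s.f., last digit at the 10^1 place).
68.01 × 0.5421 = 36.868221 → 36.87 L (4 s.f., last digit at the 10^-2 place).
Difference: 342.631779 L; keep the coarser place, 10^1.
Result: 3.4 × 10^2 L.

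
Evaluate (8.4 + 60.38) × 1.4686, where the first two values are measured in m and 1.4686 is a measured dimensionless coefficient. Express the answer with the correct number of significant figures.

8.4 m + 60.38 m = 68.78 m; the sum is limited to 1 decimal place (3 s.f.).
Carrying full precision, 68.78 × 1.4686 = 101.010308 m; 1.4686 has 5 s.f., so the result keeps min(3, 5) = 3 s.f.
Rounded to 3 significant figures: 101 m.

101 m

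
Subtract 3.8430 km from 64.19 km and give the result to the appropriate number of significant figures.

60.35 km

64.19 km − 3.8430 km = 60.3470 km.
Addition/subtraction keeps the fewest decimal places: 64.19 → 2 decimal places, 3.8430 → 4 decimal places; limit is 2.
Rounded to 2 decimal places: 60.35 km.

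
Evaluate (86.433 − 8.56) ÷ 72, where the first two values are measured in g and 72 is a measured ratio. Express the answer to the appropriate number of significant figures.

1.1 g

86.433 g − 8.56 g = 77.873 g; the difference is limited to 2 decimal places (4 s.f.).
Carrying full precision, 77.873 ÷ 72 = 1.08156944444… g; 72 has 2 s.f., so the result keeps min(4, 2) = 2 s.f.
Rounded to 2 significant figures: 1.1 g.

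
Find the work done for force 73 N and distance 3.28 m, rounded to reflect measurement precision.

work done = 73 N × 3.28 m = 239.44 J.
73 has 2 significant figures; 3.28 has 3.
Division/multiplication keeps the fewest: 2 significant figures.
Rounded: 2.4 × 10^2 J.

2.4 × 10^2 J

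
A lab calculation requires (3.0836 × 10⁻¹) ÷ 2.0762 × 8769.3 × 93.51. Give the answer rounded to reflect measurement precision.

1.218 × 10⁵

(3.0836 × 10⁻¹) ÷ 2.0762 × 8769.3 × 93.51 = 121790.057341…
Multiplication/division keeps the fewest significant figures: 3.0836 × 10⁻¹ → 5 s.f., 2.0762 → 5 s.f., 8769.3 → 5 s.f., 93.51 → 4 s.f.; limit is 4.
Rounded to 4 significant figures: 1.218 × 10⁵.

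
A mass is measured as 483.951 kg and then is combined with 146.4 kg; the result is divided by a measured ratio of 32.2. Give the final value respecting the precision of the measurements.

19.6 kg

483.951 kg + 146.4 kg = 630.351 kg; the sum is limited to 1 decimal place (4 s.f.).
Carrying full precision, 630.351 ÷ 32.2 = 19.5761180124… kg; 32.2 has 3 s.f., so the result keeps min(4, 3) = 3 s.f.
Rounded to 3 significant figures: 19.6 kg.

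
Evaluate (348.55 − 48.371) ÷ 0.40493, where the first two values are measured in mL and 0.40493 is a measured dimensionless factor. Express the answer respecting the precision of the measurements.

348.55 mL − 48.371 mL = 300.179 mL; the difference is limited to 2 decimal places (5 s.f.).
Carrying full precision, 300.179 ÷ 0.40493 = 741.31084385… mL; 0.40493 has 5 s.f., so the result keeps min(5, 5) = 5 s.f.
Rounded to 5 significant figures: 741.31 mL.

741.31 mL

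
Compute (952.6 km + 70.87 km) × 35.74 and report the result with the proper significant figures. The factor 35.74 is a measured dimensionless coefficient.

952.6 km + 70.87 km = 1023.47 km; the sum is limited to 1 decimal place (5 s.f.).
Carrying full precision, 1023.47 × 35.74 = 36578.8178 km; 35.74 has 4 s.f., so the result keeps min(5, 4) = 4 s.f.
Rounded to 4 significant figures: 3.658 × 10^4 km.

3.658 × 10^4 km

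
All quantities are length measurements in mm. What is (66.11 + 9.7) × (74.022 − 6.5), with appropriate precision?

5.12 × 10^3 mm²

66.11 + 9.7 = 75.81, limited to 1 d.p. → 3 s.f.; 74.022 − 6.5 = 67.522, limited to 1 d.p. → 3 s.f.
Carrying full precision, 75.81 × 67.522 = 5118.84282; keep min(3, 3) = 3 s.f.
Rounded to 3 significant figures: 5.12 × 10^3 mm².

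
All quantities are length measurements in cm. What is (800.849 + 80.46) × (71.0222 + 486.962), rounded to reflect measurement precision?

4.9176 × 10^5 cm²

800.849 + 80.46 = 881.309, limited to 2 d.p. → 5 s.f.; 71.0222 + 486.962 = 557.9842, limited to 3 d.p. → 6 s.f.
Carrying full precision, 881.309 × 557.9842 = 491756.497318…; keep min(5, 6) = 5 s.f.
Rounded to 5 significant figures: 4.9176 × 10^5 cm².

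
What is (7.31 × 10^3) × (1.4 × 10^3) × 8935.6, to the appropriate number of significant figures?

(7.31 × 10^3) × (1.4 × 10^3) × 8935.6 = 9.14469304 × 10^10
Multiplication/division keeps the fewest significant figures: 7.31 × 10^3 → 3 s.f., 1.4 × 10^3 → 2 s.f., 8935.6 → 5 s.f.; limit is 2.
Rounded to 2 significant figures: 9.1 × 10^10.

9.1 × 10^10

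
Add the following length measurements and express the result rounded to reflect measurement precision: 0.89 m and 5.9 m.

0.89 m + 5.9 m = 6.79 m.
Addition/subtraction keeps the fewest decimal places: 0.89 → 2 decimal places, 5.9 → 1 decimal place; limit is 1.
Rounded to 1 decimal place: 6.8 m.

6.8 m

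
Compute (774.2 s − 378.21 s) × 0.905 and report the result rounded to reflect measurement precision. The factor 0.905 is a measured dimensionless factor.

358 s

774.2 s − 378.21 s = 395.99 s; the difference is limited to 1 decimal place (4 s.f.).
Carrying full precision, 395.99 × 0.905 = 358.37095 s; 0.905 has 3 s.f., so the result keeps min(4, 3) = 3 s.f.
Rounded to 3 significant figures: 358 s.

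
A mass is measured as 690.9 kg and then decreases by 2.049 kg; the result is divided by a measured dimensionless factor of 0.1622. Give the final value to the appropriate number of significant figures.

690.9 kg − 2.049 kg = 688.851 kg; the difference is limited to 1 decimal place (4 s.f.).
Carrying full precision, 688.851 ÷ 0.1622 = 4246.92355117… kg; 0.1622 has 4 s.f., so the result keeps min(4, 4) = 4 s.f.
Rounded to 4 significant figures: 4247 kg.

4247 kg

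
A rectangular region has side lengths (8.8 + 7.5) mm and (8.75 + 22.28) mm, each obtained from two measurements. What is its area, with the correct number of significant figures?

506 mm²

8.8 + 7.5 = 16.3, limited to 1 d.p. → 3 s.f.; 8.75 + 22.28 = 31.03, limited to 2 d.p. → 4 s.f.
Carrying full precision, 16.3 × 31.03 = 505.789; keep min(3, 4) = 3 s.f.
Rounded to 3 significant figures: 506 mm².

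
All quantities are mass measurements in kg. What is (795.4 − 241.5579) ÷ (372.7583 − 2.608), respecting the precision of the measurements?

1.496

795.4 − 241.5579 = 553.8421, limited to 1 d.p. → 4 s.f.; 372.7583 − 2.608 = 370.1503, limited to 3 d.p. → 6 s.f.
Carrying full precision, 553.8421 ÷ 370.1503 = 1.49626273435…; keep min(4, 6) = 4 s.f.
Rounded to 4 significant figures: 1.496.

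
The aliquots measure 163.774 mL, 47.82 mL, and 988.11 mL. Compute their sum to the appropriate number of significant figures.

1199.70 mL

163.774 mL + 47.82 mL + 988.11 mL = 1199.704 mL.
Addition/subtraction keeps the fewest decimal places: 163.774 → 3 decimal places, 47.82 → 2 decimal places, 988.11 → 2 decimal places; limit is 2.
Rounded to 2 decimal places: 1199.70 mL.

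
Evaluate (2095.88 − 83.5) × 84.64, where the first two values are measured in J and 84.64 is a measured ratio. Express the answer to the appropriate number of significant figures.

2095.88 J − 83.5 J = 2012.38 J; the difference is limited to 1 decimal place (5 s.f.).
Carrying full precision, 2012.38 × 84.64 = 170327.8432 J; 84.64 has 4 s.f., so the result keeps min(5, 4) = 4 s.f.
Rounded to 4 significant figures: 1.703 × 10⁵ J.

1.703 × 10⁵ J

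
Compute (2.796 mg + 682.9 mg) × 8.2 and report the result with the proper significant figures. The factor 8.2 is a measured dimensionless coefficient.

2.796 mg + 682.9 mg = 685.696 mg; the sum is limited to 1 decimal place (4 s.f.).
Carrying full precision, 685.696 × 8.2 = 5622.7072 mg; 8.2 has 2 s.f., so the result keeps min(4, 2) = 2 s.f.
Rounded to 2 significant figures: 5.6 × 10³ mg.

5.6 × 10³ mg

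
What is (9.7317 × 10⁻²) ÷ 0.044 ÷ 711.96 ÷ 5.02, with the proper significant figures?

6.2 × 10⁻⁴

(9.7317 × 10⁻²) ÷ 0.044 ÷ 711.96 ÷ 5.02 = 0.000618837644534…
Multiplication/division keeps the fewest significant figures: 9.7317 × 10⁻² → 5 s.f., 0.044 → 2 s.f., 711.96 → 5 s.f., 5.02 → 3 s.f.; limit is 2.
Rounded to 2 significant figures: 6.2 × 10⁻⁴.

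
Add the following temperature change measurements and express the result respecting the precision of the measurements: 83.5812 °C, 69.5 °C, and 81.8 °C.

83.5812 °C + 69.5 °C + 81.8 °C = 234.8812 °C.
Addition/subtraction keeps the fewest decimal places: 83.5812 → 4 decimal places, 69.5 → 1 decimal place, 81.8 → 1 decimal place; limit is 1.
Rounded to 1 decimal place: 234.9 °C.

234.9 °C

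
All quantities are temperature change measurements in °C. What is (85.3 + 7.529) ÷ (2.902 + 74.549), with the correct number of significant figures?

85.3 + 7.529 = 92.829, limited to 1 d.p. → 3 s.f.; 2.902 + 74.549 = 77.451, limited to 3 d.p. → 5 s.f.
Carrying full precision, 92.829 ÷ 77.451 = 1.19855134214…; keep min(3, 5) = 3 s.f.
Rounded to 3 significant figures: 1.20.

1.20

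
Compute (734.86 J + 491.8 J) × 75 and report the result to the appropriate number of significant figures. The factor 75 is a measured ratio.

9.2 × 10^4 J

734.86 J + 491.8 J = 1226.66 J; the sum is limited to 1 decimal place (5 s.f.).
Carrying full precision, 1226.66 × 75 = 91999.5 J; 75 has 2 s.f., so the result keeps min(5, 2) = 2 s.f.
Rounded to 2 significant figures: 9.2 × 10^4 J.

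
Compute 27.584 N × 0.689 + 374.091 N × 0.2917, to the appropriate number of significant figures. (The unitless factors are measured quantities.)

128.1 N

27.584 × 0.689 = 19.005376 → 19.0 N (3 s.f., last digit at the 10^-1 place).
374.091 × 0.2917 = 109.1223447 → 109.1 N (4 s.f., last digit at the 10^-1 place).
Sum: 128.1277207 N; keep the coarser place, 10^-1.
Result: 128.1 N.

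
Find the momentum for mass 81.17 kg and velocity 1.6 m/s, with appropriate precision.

momentum = 81.17 kg × 1.6 m/s = 129.872 kg·m/s.
81.17 has 4 significant figures; 1.6 has 2.
Division/multiplication keeps the fewest: 2 significant figures.
Rounded: 1.3 × 10^2 kg·m/s.

1.3 × 10^2 kg·m/s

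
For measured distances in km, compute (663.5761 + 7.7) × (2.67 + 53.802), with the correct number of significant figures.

663.5761 + 7.7 = 671.2761, limited to 1 d.p. → 4 s.f.; 2.67 + 53.802 = 56.472, limited to 2 d.p. → 4 s.f.
Carrying full precision, 671.2761 × 56.472 = 37908.3039192; keep min(4, 4) = 4 s.f.
Rounded to 4 significant figures: 3.791 × 10^4 km².

3.791 × 10^4 km²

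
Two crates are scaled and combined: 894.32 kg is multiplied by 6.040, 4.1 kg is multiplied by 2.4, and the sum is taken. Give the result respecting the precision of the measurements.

5412 kg

894.32 × 6.040 = 5401.6928 → 5402 kg (4 s.f., last digit at the 10^0 place).
4.1 × 2.4 = 9.84 → 9.8 kg (2 s.f., last digit at the 10^-1 place).
Sum: 5411.5328 kg; keep the coarser place, 10^0.
Result: 5412 kg.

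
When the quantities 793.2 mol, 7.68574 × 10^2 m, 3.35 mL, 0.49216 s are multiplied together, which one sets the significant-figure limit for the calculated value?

3.35 mL

793.2 mol → 4 s.f.; 7.68574 × 10^2 m → 6 s.f.; 3.35 mL → 3 s.f.; 0.49216 s → 5 s.f.
The fewest is 3 significant figures, from 3.35 mL.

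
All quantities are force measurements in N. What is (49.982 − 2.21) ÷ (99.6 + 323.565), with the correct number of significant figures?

0.1129

49.982 − 2.21 = 47.772, limited to 2 d.p. → 4 s.f.; 99.6 + 323.565 = 423.165, limited to 1 d.p. → 4 s.f.
Carrying full precision, 47.772 ÷ 423.165 = 0.112892134274…; keep min(4, 4) = 4 s.f.
Rounded to 4 significant figures: 0.1129.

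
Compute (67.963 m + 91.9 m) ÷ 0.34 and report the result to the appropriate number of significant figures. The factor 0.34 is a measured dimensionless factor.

4.7 × 10² m

67.963 m + 91.9 m = 159.863 m; the sum is limited to 1 decimal place (4 s.f.).
Carrying full precision, 159.863 ÷ 0.34 = 470.185294118… m; 0.34 has 2 s.f., so the result keeps min(4, 2) = 2 s.f.
Rounded to 2 significant figures: 4.7 × 10² m.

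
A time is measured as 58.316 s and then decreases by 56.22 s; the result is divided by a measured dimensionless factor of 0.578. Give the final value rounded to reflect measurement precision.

58.316 s − 56.22 s = 2.096 s; the difference is limited to 2 decimal places (3 s.f.).
Carrying full precision, 2.096 ÷ 0.578 = 3.62629757785… s; 0.578 has 3 s.f., so the result keeps min(3, 3) = 3 s.f.
Rounded to 3 significant figures: 3.63 s.

3.63 s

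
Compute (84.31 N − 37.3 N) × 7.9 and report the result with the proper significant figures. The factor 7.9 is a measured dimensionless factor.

84.31 N − 37.3 N = 47.01 N; the difference is limited to 1 decimal place (3 s.f.).
Carrying full precision, 47.01 × 7.9 = 371.379 N; 7.9 has 2 s.f., so the result keeps min(3, 2) = 2 s.f.
Rounded to 2 significant figures: 3.7 × 10² N.

3.7 × 10² N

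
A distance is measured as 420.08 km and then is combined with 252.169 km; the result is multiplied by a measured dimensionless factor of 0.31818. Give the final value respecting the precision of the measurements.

213.90 km

420.08 km + 252.169 km = 672.249 km; the sum is limited to 2 decimal places (5 s.f.).
Carrying full precision, 672.249 × 0.31818 = 213.89618682 km; 0.31818 has 5 s.f., so the result keeps min(5, 5) = 5 s.f.
Rounded to 5 significant figures: 213.90 km.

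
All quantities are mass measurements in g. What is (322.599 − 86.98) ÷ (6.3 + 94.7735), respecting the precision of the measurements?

322.599 − 86.98 = 235.619, limited to 2 d.p. → 5 s.f.; 6.3 + 94.7735 = 101.0735, limited to 1 d.p. → 4 s.f.
Carrying full precision, 235.619 ÷ 101.0735 = 2.33116494432…; keep min(5, 4) = 4 s.f.
Rounded to 4 significant figures: 2.331.

2.331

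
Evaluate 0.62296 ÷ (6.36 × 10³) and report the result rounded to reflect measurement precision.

0.62296 ÷ (6.36 × 10³) = 0.0000979496855346…
Multiplication/division keeps the fewest significant figures: 0.62296 → 5 s.f., 6.36 × 10³ → 3 s.f.; limit is 3.
Rounded to 3 significant figures: 9.79 × 10⁻⁵.

9.79 × 10⁻⁵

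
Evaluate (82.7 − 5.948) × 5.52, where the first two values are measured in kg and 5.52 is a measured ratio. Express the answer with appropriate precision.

82.7 kg − 5.948 kg = 76.752 kg; the difference is limited to 1 decimal place (3 s.f.).
Carrying full precision, 76.752 × 5.52 = 423.67104 kg; 5.52 has 3 s.f., so the result keeps min(3, 3) = 3 s.f.
Rounded to 3 significant figures: 424 kg.

424 kg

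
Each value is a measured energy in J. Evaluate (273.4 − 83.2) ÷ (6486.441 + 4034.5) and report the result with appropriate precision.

273.4 − 83.2 = 190.2, limited to 1 d.p. → 4 s.f.; 6486.441 + 4034.5 = 10520.941, limited to 1 d.p. → 6 s.f.
Carrying full precision, 190.2 ÷ 10520.941 = 0.0180782308351…; keep min(4, 6) = 4 s.f.
Rounded to 4 significant figures: 0.01808.

0.01808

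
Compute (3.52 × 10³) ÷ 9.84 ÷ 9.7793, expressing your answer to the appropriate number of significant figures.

36.6

(3.52 × 10³) ÷ 9.84 ÷ 9.7793 = 36.579671064…
Multiplication/division keeps the fewest significant figures: 3.52 × 10³ → 3 s.f., 9.84 → 3 s.f., 9.7793 → 5 s.f.; limit is 3.
Rounded to 3 significant figures: 36.6.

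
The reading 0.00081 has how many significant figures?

0.00081: leading zeros are not significant.

2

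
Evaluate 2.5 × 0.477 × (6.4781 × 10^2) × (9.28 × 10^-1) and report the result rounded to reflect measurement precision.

2.5 × 0.477 × (6.4781 × 10^2) × (9.28 × 10^-1) = 716.8924584
Multiplication/division keeps the fewest significant figures: 2.5 → 2 s.f., 0.477 → 3 s.f., 6.4781 × 10^2 → 5 s.f., 9.28 × 10^-1 → 3 s.f.; limit is 2.
Rounded to 2 significant figures: 7.2 × 10^2.

7.2 × 10^2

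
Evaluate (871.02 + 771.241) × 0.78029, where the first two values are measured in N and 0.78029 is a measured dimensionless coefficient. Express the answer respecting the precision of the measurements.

871.02 N + 771.241 N = 1642.261 N; the sum is limited to 2 decimal places (6 s.f.).
Carrying full precision, 1642.261 × 0.78029 = 1281.43983569 N; 0.78029 has 5 s.f., so the result keeps min(6, 5) = 5 s.f.
Rounded to 5 significant figures: 1281.4 N.

1281.4 N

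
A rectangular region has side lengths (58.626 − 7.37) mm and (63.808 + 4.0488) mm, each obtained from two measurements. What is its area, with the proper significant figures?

58.626 − 7.37 = 51.256, limited to 2 d.p. → 4 s.f.; 63.808 + 4.0488 = 67.8568, limited to 3 d.p. → 5 s.f.
Carrying full precision, 51.256 × 67.8568 = 3478.0681408; keep min(4, 5) = 4 s.f.
Rounded to 4 significant figures: 3478 mm².

3478 mm²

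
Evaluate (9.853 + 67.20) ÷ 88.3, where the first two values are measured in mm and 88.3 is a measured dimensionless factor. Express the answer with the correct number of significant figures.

9.853 mm + 67.20 mm = 77.053 mm; the sum is limited to 2 decimal places (4 s.f.).
Carrying full precision, 77.053 ÷ 88.3 = 0.872627406569… mm; 88.3 has 3 s.f., so the result keeps min(4, 3) = 3 s.f.
Rounded to 3 significant figures: 0.873 mm.

0.873 mm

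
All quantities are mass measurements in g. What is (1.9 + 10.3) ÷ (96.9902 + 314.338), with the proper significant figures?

0.0297

1.9 + 10.3 = 12.2, limited to 1 d.p. → 3 s.f.; 96.9902 + 314.338 = 411.3282, limited to 3 d.p. → 6 s.f.
Carrying full precision, 12.2 ÷ 411.3282 = 0.0296600135853…; keep min(3, 6) = 3 s.f.
Rounded to 3 significant figures: 0.0297.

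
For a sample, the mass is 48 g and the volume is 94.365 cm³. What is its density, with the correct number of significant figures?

0.51 g/cm³

density = 48 g ÷ 94.365 cm³ = 0.508663169607… g/cm³.
48 has 2 significant figures; 94.365 has 5.
Division/multiplication keeps the fewest: 2 significant figures.
Rounded: 0.51 g/cm³.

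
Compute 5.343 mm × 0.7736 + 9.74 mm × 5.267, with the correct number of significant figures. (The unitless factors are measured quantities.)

5.343 × 0.7736 = 4.1333448 → 4.133 mm (4 s.f., last digit at the 10^-3 place).
9.74 × 5.267 = 51.30058 → 51.3 mm (3 s.f., last digit at the 10^-1 place).
Sum: 55.4339248 mm; keep the coarser place, 10^-1.
Result: 55.4 mm.

55.4 mm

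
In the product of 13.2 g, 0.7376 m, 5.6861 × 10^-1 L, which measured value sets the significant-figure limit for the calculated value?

13.2 g

13.2 g → 3 s.f.; 0.7376 m → 4 s.f.; 5.6861 × 10^-1 L → 5 s.f.
The fewest is 3 significant figures, from 13.2 g.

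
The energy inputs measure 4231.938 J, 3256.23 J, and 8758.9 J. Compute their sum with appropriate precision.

4231.938 J + 3256.23 J + 8758.9 J = 16247.068 J.
Addition/subtraction keeps the fewest decimal places: 4231.938 → 3 decimal places, 3256.23 → 2 decimal places, 8758.9 → 1 decimal place; limit is 1.
Rounded to 1 decimal place: 16247.1 J.

16247.1 J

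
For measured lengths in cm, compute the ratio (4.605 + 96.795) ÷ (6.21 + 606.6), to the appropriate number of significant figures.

1.655 × 10⁻¹

4.605 + 96.795 = 101.400, limited to 3 d.p. → 6 s.f.; 6.21 + 606.6 = 612.81, limited to 1 d.p. → 4 s.f.
Carrying full precision, 101.400 ÷ 612.81 = 0.165467273706…; keep min(6, 4) = 4 s.f.
Rounded to 4 significant figures: 1.655 × 10⁻¹.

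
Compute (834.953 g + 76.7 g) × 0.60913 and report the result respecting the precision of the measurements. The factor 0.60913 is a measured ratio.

834.953 g + 76.7 g = 911.653 g; the sum is limited to 1 decimal place (4 s.f.).
Carrying full precision, 911.653 × 0.60913 = 555.31519189 g; 0.60913 has 5 s.f., so the result keeps min(4, 5) = 4 s.f.
Rounded to 4 significant figures: 555.3 g.

555.3 g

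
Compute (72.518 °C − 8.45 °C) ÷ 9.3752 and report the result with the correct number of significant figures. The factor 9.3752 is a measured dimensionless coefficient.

6.834 °C

72.518 °C − 8.45 °C = 64.068 °C; the difference is limited to 2 decimal places (4 s.f.).
Carrying full precision, 64.068 ÷ 9.3752 = 6.83377421282… °C; 9.3752 has 5 s.f., so the result keeps min(4, 5) = 4 s.f.
Rounded to 4 significant figures: 6.834 °C.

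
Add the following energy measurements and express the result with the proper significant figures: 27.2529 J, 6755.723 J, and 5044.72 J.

27.2529 J + 6755.723 J + 5044.72 J = 11827.6959 J.
Addition/subtraction keeps the fewest decimal places: 27.2529 → 4 decimal places, 6755.723 → 3 decimal places, 5044.72 → 2 decimal places; limit is 2.
Rounded to 2 decimal places: 11827.70 J.

11827.70 J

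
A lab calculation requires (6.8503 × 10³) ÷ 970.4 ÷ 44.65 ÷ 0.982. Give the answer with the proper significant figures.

0.161

(6.8503 × 10³) ÷ 970.4 ÷ 44.65 ÷ 0.982 = 0.16099999124…
Multiplication/division keeps the fewest significant figures: 6.8503 × 10³ → 5 s.f., 970.4 → 4 s.f., 44.65 → 4 s.f., 0.982 → 3 s.f.; limit is 3.
Rounded to 3 significant figures: 0.161.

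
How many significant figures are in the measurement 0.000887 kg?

3

0.000887: leading zeros are not significant.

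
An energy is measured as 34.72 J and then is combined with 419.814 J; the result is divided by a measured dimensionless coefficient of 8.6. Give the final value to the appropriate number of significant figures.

34.72 J + 419.814 J = 454.534 J; the sum is limited to 2 decimal places (5 s.f.).
Carrying full precision, 454.534 ÷ 8.6 = 52.8527906977… J; 8.6 has 2 s.f., so the result keeps min(5, 2) = 2 s.f.
Rounded to 2 significant figures: 53 J.

53 J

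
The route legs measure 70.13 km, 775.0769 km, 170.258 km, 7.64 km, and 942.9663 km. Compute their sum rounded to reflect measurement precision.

70.13 km + 775.0769 km + 170.258 km + 7.64 km + 942.9663 km = 1966.0712 km.
Addition/subtraction keeps the fewest decimal places: 70.13 → 2 decimal places, 775.0769 → 4 decimal places, 170.258 → 3 decimal places, 7.64 → 2 decimal places, 942.9663 → 4 decimal places; limit is 2.
Rounded to 2 decimal places: 1966.07 km.

1966.07 km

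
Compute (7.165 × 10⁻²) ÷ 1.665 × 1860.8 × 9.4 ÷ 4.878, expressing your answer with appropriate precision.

1.5 × 10²

(7.165 × 10⁻²) ÷ 1.665 × 1860.8 × 9.4 ÷ 4.878 = 154.307740459…
Multiplication/division keeps the fewest significant figures: 7.165 × 10⁻² → 4 s.f., 1.665 → 4 s.f., 1860.8 → 5 s.f., 9.4 → 2 s.f., 4.878 → 4 s.f.; limit is 2.
Rounded to 2 significant figures: 1.5 × 10².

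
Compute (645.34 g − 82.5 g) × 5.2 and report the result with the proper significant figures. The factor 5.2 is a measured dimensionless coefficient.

2.9 × 10³ g

645.34 g − 82.5 g = 562.84 g; the difference is limited to 1 decimal place (4 s.f.).
Carrying full precision, 562.84 × 5.2 = 2926.768 g; 5.2 has 2 s.f., so the result keeps min(4, 2) = 2 s.f.
Rounded to 2 significant figures: 2.9 × 10³ g.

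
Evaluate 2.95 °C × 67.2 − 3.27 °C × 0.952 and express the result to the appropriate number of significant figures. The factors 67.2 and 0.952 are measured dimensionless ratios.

2.95 × 67.2 = 198.24 → 198 °C (3 s.f., last digit at the 10^0 place).
3.27 × 0.952 = 3.11304 → 3.11 °C (3 s.f., last digit at the 10^-2 place).
Difference: 195.12696 °C; keep the coarser place, 10^0.
Result: 195 °C.

195 °C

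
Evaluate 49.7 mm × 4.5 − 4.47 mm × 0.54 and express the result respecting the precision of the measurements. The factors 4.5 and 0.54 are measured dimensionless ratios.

49.7 × 4.5 = 223.65 → 2.2 × 10² mm (2 s.f., last digit at the 10^1 place).
4.47 × 0.54 = 2.4138 → 2.4 mm (2 s.f., last digit at the 10^-1 place).
Difference: 221.2362 mm; keep the coarser place, 10^1.
Result: 2.2 × 10² mm.

2.2 × 10² mm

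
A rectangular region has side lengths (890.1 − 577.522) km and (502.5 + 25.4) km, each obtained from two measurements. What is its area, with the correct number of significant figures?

1.650 × 10⁵ km²

890.1 − 577.522 = 312.578, limited to 1 d.p. → 4 s.f.; 502.5 + 25.4 = 527.9, limited to 1 d.p. → 4 s.f.
Carrying full precision, 312.578 × 527.9 = 165009.9262; keep min(4, 4) = 4 s.f.
Rounded to 4 significant figures: 1.650 × 10⁵ km².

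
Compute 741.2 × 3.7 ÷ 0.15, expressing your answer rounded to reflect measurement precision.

1.8 × 10^4

741.2 × 3.7 ÷ 0.15 = 18282.9333333…
Multiplication/division keeps the fewest significant figures: 741.2 → 4 s.f., 3.7 → 2 s.f., 0.15 → 2 s.f.; limit is 2.
Rounded to 2 significant figures: 1.8 × 10^4.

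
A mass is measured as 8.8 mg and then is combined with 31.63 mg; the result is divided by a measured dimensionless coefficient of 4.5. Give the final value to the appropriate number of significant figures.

9.0 mg

8.8 mg + 31.63 mg = 40.43 mg; the sum is limited to 1 decimal place (3 s.f.).
Carrying full precision, 40.43 ÷ 4.5 = 8.98444444444… mg; 4.5 has 2 s.f., so the result keeps min(3, 2) = 2 s.f.
Rounded to 2 significant figures: 9.0 mg.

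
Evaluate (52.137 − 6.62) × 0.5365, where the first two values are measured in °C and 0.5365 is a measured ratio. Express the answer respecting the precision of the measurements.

24.42 °C

52.137 °C − 6.62 °C = 45.517 °C; the difference is limited to 2 decimal places (4 s.f.).
Carrying full precision, 45.517 × 0.5365 = 24.4198705 °C; 0.5365 has 4 s.f., so the result keeps min(4, 4) = 4 s.f.
Rounded to 4 significant figures: 24.42 °C.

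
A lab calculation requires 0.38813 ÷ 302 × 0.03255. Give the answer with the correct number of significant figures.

0.38813 ÷ 302 × 0.03255 = 0.0000418332168874…
Multiplication/division keeps the fewest significant figures: 0.38813 → 5 s.f., 302 → 3 s.f., 0.03255 → 4 s.f.; limit is 3.
Rounded to 3 significant figures: 4.18 × 10^-5.

4.18 × 10^-5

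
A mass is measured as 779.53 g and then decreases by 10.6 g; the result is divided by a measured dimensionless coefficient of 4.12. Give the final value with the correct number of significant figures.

187 g

779.53 g − 10.6 g = 768.93 g; the difference is limited to 1 decimal place (4 s.f.).
Carrying full precision, 768.93 ÷ 4.12 = 186.633495146… g; 4.12 has 3 s.f., so the result keeps min(4, 3) = 3 s.f.
Rounded to 3 significant figures: 187 g.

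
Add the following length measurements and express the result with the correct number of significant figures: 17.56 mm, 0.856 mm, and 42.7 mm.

17.56 mm + 0.856 mm + 42.7 mm = 61.116 mm.
Addition/subtraction keeps the fewest decimal places: 17.56 → 2 decimal places, 0.856 → 3 decimal places, 42.7 → 1 decimal place; limit is 1.
Rounded to 1 decimal place: 61.1 mm.

61.1 mm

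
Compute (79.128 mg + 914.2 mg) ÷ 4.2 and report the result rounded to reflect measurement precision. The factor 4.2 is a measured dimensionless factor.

2.4 × 10^2 mg

79.128 mg + 914.2 mg = 993.328 mg; the sum is limited to 1 decimal place (4 s.f.).
Carrying full precision, 993.328 ÷ 4.2 = 236.506666667… mg; 4.2 has 2 s.f., so the result keeps min(4, 2) = 2 s.f.
Rounded to 2 significant figures: 2.4 × 10^2 mg.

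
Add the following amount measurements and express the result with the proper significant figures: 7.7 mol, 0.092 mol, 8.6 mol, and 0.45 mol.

16.8 mol

7.7 mol + 0.092 mol + 8.6 mol + 0.45 mol = 16.842 mol.
Addition/subtraction keeps the fewest decimal places: 7.7 → 1 decimal place, 0.092 → 3 decimal places, 8.6 → 1 decimal place, 0.45 → 2 decimal places; limit is 1.
Rounded to 1 decimal place: 16.8 mol.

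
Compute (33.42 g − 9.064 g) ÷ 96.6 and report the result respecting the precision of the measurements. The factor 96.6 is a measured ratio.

33.42 g − 9.064 g = 24.356 g; the difference is limited to 2 decimal places (4 s.f.).
Carrying full precision, 24.356 ÷ 96.6 = 0.252132505176… g; 96.6 has 3 s.f., so the result keeps min(4, 3) = 3 s.f.
Rounded to 3 significant figures: 0.252 g.

0.252 g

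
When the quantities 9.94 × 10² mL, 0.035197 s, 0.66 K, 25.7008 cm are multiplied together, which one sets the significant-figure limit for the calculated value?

9.94 × 10² mL → 3 s.f.; 0.035197 s → 5 s.f.; 0.66 K → 2 s.f.; 25.7008 cm → 6 s.f.
The fewest is 2 significant figures, from 0.66 K.

0.66 K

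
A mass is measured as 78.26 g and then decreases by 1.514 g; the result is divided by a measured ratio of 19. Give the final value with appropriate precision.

4.0 g

78.26 g − 1.514 g = 76.746 g; the difference is limited to 2 decimal places (4 s.f.).
Carrying full precision, 76.746 ÷ 19 = 4.03926315789… g; 19 has 2 s.f., so the result keeps min(4, 2) = 2 s.f.
Rounded to 2 significant figures: 4.0 g.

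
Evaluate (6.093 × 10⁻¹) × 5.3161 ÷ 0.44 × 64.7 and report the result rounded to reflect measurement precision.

(6.093 × 10⁻¹) × 5.3161 ÷ 0.44 × 64.7 = 476.294892116…
Multiplication/division keeps the fewest significant figures: 6.093 × 10⁻¹ → 4 s.f., 5.3161 → 5 s.f., 0.44 → 2 s.f., 64.7 → 3 s.f.; limit is 2.
Rounded to 2 significant figures: 4.8 × 10².

4.8 × 10²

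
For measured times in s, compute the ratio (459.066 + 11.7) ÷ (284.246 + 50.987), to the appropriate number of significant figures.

459.066 + 11.7 = 470.766, limited to 1 d.p. → 4 s.f.; 284.246 + 50.987 = 335.233, limited to 3 d.p. → 6 s.f.
Carrying full precision, 470.766 ÷ 335.233 = 1.40429492323…; keep min(4, 6) = 4 s.f.
Rounded to 4 significant figures: 1.404.

1.404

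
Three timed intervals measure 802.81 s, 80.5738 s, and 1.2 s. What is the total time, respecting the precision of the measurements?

802.81 s + 80.5738 s + 1.2 s = 884.5838 s.
Addition/subtraction keeps the fewest decimal places: 802.81 → 2 decimal places, 80.5738 → 4 decimal places, 1.2 → 1 decimal place; limit is 1.
Rounded to 1 decimal place: 884.6 s.

884.6 s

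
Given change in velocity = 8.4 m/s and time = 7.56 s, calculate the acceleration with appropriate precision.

1.1 m/s²

acceleration = 8.4 m/s ÷ 7.56 s = 1.11111111111… m/s².
8.4 has 2 significant figures; 7.56 has 3.
Division/multiplication keeps the fewest: 2 significant figures.
Rounded: 1.1 m/s².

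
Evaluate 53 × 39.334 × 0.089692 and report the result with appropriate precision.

53 × 39.334 × 0.089692 = 186.981091784
Multiplication/division keeps the fewest significant figures: 53 → 2 s.f., 39.334 → 5 s.f., 0.089692 → 5 s.f.; limit is 2.
Rounded to 2 significant figures: 1.9 × 10^2.

1.9 × 10^2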